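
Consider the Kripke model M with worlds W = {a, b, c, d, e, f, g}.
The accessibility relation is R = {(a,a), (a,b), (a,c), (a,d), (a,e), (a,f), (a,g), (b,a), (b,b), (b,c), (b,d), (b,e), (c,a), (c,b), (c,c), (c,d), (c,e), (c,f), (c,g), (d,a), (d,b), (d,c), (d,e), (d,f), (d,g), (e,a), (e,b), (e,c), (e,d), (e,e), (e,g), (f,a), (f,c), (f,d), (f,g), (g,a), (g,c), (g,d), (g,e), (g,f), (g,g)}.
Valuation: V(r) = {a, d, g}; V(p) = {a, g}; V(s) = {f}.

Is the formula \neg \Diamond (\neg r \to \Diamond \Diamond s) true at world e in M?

At e: \Diamond (\neg r \to \Diamond \Diamond s) is true, so \neg \Diamond (\neg r \to \Diamond \Diamond s) is false.
  At e: \Diamond (\neg r \to \Diamond \Diamond s) requires \neg r \to \Diamond \Diamond s at some successor in {a, b, c, d, e, g}.
    \neg r \to \Diamond \Diamond s holds at a, so \Diamond (\neg r \to \Diamond \Diamond s) is true at e.
      At a: \neg r is false, \Diamond \Diamond s is true, so \neg r \to \Diamond \Diamond s is true.

No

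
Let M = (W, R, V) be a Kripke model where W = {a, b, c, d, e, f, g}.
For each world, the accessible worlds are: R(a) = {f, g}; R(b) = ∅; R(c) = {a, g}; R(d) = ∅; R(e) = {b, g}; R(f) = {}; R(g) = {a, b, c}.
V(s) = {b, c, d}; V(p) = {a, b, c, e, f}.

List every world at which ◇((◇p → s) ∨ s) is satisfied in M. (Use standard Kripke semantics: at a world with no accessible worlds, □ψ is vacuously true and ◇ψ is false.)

a, e, g

Recall that ◇ψ holds at a world iff ψ holds at some accessible world.
Let φ = ◇((◇p → s) ∨ s). Evaluate φ at each world:
  a (successors {f, g}): φ is true.
  b (successors ∅): φ is false.
  c (successors {a, g}): φ is false.
  d (successors ∅): φ is false.
  e (successors {b, g}): φ is true.
  f (successors ∅): φ is false.
  g (successors {a, b, c}): φ is true.
For instance, at a:
  At a: ◇((◇p → s) ∨ s) requires (◇p → s) ∨ s at some successor in {f, g}.
    (◇p → s) ∨ s holds at f, so ◇((◇p → s) ∨ s) is true at a.
      At f: ◇p → s is true, s is false, so (◇p → s) ∨ s is true.
Satisfying worlds: {a, e, g}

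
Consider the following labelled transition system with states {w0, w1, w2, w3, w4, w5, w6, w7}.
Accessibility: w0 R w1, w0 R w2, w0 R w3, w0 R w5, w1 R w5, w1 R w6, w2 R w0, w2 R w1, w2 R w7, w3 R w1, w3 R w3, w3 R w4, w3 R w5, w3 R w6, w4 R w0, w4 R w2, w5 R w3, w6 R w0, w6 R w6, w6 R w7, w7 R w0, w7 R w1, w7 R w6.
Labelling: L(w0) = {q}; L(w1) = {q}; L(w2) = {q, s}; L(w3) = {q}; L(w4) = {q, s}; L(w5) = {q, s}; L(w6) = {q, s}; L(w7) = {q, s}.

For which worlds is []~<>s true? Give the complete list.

none

Let φ = []~<>s. Evaluate φ at each world:
  w0 (successors {w1, w2, w3, w5}): φ is false.
  w1 (successors {w5, w6}): φ is false.
  w2 (successors {w0, w1, w7}): φ is false.
  w3 (successors {w1, w3, w4, w5, w6}): φ is false.
  w4 (successors {w0, w2}): φ is false.
  w5 (successors {w3}): φ is false.
  w6 (successors {w0, w6, w7}): φ is false.
  w7 (successors {w0, w1, w6}): φ is false.
For instance, at w1:
  At w1: []~<>s requires ~<>s at every successor {w5, w6}.
    ~<>s fails at w6, so []~<>s is false at w1.
      At w6: <>s is true, so ~<>s is false.
Satisfying worlds: none.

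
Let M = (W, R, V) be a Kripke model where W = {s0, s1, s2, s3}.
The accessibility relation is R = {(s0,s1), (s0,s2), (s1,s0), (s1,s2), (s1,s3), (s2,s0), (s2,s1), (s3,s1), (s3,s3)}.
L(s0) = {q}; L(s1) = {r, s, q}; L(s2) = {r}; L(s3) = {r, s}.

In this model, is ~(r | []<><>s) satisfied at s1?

No

Recall that []ψ holds at a world iff ψ holds at every accessible world, and <>ψ holds iff ψ holds at some accessible world.
At s1: r | []<><>s is true, so ~(r | []<><>s) is false.
  At s1: r is true, []<><>s is true, so r | []<><>s is true.
    At s1: []<><>s requires <><>s at every successor {s0, s2, s3}.
      At s0: <><>s is true.
      At s2: <><>s is true.
      At s3: <><>s is true.
    So []<><>s is true at s1.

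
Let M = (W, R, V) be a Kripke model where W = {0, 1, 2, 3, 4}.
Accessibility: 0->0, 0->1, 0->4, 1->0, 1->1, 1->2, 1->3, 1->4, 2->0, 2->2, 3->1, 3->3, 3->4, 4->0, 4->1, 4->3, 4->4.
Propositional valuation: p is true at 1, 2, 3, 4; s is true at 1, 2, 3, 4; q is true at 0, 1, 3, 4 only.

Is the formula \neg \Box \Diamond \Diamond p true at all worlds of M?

Let φ = \neg \Box \Diamond \Diamond p. Evaluate φ at each world:
  0 (successors {0, 1, 4}): φ is false.
  1 (successors {0, 1, 2, 3, 4}): φ is false.
  2 (successors {0, 2}): φ is false.
  3 (successors {1, 3, 4}): φ is false.
  4 (successors {0, 1, 3, 4}): φ is false.
Detail at 0 (counterexample):
  At 0: \Box \Diamond \Diamond p is true, so \neg \Box \Diamond \Diamond p is false.
    At 0: \Box \Diamond \Diamond p requires \Diamond \Diamond p at every successor {0, 1, 4}.
      At 0: \Diamond \Diamond p is true.
      At 1: \Diamond \Diamond p is true.
      At 4: \Diamond \Diamond p is true.
    So \Box \Diamond \Diamond p is true at 0.

No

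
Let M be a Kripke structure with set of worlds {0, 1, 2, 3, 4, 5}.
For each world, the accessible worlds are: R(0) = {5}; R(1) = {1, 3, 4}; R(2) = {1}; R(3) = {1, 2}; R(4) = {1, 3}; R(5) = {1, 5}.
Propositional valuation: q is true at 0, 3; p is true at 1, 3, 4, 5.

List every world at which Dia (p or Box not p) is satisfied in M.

Let φ = Dia (p or Box not p). Evaluate φ at each world:
  0 (successors {5}): φ is true.
  1 (successors {1, 3, 4}): φ is true.
  2 (successors {1}): φ is true.
  3 (successors {1, 2}): φ is true.
  4 (successors {1, 3}): φ is true.
  5 (successors {1, 5}): φ is true.
For instance, at 5:
  At 5: Dia (p or Box not p) requires p or Box not p at some successor in {1, 5}.
    p or Box not p holds at 1, so Dia (p or Box not p) is true at 5.
      At 1: p is true, Box not p is false, so p or Box not p is true.
Satisfying worlds: {0, 1, 2, 3, 4, 5}

0, 1, 2, 3, 4, 5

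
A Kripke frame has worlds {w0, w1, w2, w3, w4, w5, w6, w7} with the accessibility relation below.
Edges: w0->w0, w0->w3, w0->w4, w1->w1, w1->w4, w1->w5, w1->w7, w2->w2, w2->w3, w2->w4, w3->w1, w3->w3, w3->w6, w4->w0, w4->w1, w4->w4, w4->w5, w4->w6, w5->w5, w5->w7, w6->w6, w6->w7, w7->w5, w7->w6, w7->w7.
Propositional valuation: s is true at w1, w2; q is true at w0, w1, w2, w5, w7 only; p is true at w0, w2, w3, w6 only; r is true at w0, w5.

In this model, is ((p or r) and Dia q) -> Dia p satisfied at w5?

At w5: (p or r) and Dia q is true, Dia p is false, so ((p or r) and Dia q) -> Dia p is false.
  At w5: p or r is true, Dia q is true, so (p or r) and Dia q is true.
    At w5: Dia q requires q at some successor in {w5, w7}.
      q holds at w5, so Dia q is true at w5.
  At w5: Dia p requires p at some successor in {w5, w7}.
    At w5: p is false.
    At w7: p is false.
  So Dia p is false at w5.

No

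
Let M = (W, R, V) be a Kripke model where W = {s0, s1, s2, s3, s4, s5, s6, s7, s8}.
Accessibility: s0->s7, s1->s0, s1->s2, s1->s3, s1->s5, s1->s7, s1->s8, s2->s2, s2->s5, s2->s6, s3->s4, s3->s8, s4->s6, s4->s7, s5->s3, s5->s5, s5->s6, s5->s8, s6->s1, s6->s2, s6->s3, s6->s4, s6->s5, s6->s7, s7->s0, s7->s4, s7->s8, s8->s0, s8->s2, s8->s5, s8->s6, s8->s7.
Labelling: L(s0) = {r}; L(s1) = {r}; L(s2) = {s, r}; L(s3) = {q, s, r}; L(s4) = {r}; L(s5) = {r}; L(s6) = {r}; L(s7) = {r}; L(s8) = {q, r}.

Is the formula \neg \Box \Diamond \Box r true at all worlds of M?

No

Let φ = \neg \Box \Diamond \Box r. Evaluate φ at each world:
  s0 (successors {s7}): φ is false.
  s1 (successors {s0, s2, s3, s5, s7, s8}): φ is false.
  s2 (successors {s2, s5, s6}): φ is false.
  s3 (successors {s4, s8}): φ is false.
  s4 (successors {s6, s7}): φ is false.
  s5 (successors {s3, s5, s6, s8}): φ is false.
  s6 (successors {s1, s2, s3, s4, s5, s7}): φ is false.
  s7 (successors {s0, s4, s8}): φ is false.
  s8 (successors {s0, s2, s5, s6, s7}): φ is false.
Detail at s0 (counterexample):
  At s0: \Box \Diamond \Box r is true, so \neg \Box \Diamond \Box r is false.
    At s0: \Box \Diamond \Box r requires \Diamond \Box r at every successor {s7}.
      At s7: \Diamond \Box r is true.
    So \Box \Diamond \Box r is true at s0.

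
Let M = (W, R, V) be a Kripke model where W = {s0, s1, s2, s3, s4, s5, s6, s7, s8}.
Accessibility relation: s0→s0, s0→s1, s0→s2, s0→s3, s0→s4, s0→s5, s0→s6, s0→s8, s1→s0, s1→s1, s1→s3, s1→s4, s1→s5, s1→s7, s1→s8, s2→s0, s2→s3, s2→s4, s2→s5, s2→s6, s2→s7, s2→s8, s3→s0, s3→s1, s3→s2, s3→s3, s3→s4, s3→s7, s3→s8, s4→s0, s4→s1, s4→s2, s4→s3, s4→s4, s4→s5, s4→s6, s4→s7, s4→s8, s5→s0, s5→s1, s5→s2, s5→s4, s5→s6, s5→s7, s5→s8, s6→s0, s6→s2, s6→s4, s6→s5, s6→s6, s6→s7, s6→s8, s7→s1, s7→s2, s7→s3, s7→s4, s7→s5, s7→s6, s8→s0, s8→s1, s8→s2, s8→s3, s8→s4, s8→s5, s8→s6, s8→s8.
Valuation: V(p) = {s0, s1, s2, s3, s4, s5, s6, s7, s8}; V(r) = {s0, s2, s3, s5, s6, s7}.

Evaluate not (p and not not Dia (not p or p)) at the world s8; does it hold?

At s8: p and not not Dia (not p or p) is true, so not (p and not not Dia (not p or p)) is false.
  At s8: p is true, not not Dia (not p or p) is true, so p and not not Dia (not p or p) is true.
    At s8: not Dia (not p or p) is false, so not not Dia (not p or p) is true.
      At s8: Dia (not p or p) is true, so not Dia (not p or p) is false.

No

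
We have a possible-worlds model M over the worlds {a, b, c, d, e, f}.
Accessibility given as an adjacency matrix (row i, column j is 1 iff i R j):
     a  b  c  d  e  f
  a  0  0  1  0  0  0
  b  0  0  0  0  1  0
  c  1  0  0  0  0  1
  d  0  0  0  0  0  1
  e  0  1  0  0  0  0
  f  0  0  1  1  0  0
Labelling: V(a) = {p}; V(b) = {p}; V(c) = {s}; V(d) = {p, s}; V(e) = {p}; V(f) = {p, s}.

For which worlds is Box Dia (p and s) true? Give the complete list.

Let φ = Box Dia (p and s). Evaluate φ at each world:
  a (successors {c}): φ is true.
  b (successors {e}): φ is false.
  c (successors {a, f}): φ is false.
  d (successors {f}): φ is true.
  e (successors {b}): φ is false.
  f (successors {c, d}): φ is true.
For instance, at b:
  At b: Box Dia (p and s) requires Dia (p and s) at every successor {e}.
    Dia (p and s) fails at e, so Box Dia (p and s) is false at b.
      At e: Dia (p and s) requires p and s at some successor in {b}.
        At b: p and s is false.
      So Dia (p and s) is false at e.
Satisfying worlds: {a, d, f}

a, d, f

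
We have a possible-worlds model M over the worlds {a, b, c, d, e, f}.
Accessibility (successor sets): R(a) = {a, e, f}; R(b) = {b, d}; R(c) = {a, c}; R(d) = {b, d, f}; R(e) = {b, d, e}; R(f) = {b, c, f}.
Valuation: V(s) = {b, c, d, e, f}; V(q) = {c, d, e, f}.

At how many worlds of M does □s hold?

4

Recall that □ψ holds at a world iff ψ holds at every accessible world, and ◇ψ holds iff ψ holds at some accessible world.
Let φ = □s. Evaluate φ at each world:
  a (successors {a, e, f}): φ is false.
  b (successors {b, d}): φ is true.
  c (successors {a, c}): φ is false.
  d (successors {b, d, f}): φ is true.
  e (successors {b, d, e}): φ is true.
  f (successors {b, c, f}): φ is true.
For instance, at b:
  At b: □s requires s at every successor {b, d}.
    At b: s is true.
    At d: s is true.
  So □s is true at b.
Satisfying worlds: {b, d, e, f}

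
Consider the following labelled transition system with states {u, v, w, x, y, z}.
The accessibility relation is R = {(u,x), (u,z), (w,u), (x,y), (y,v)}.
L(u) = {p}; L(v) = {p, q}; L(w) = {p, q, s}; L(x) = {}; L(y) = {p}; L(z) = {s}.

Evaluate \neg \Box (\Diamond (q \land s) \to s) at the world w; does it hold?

No

At w: \Box (\Diamond (q \land s) \to s) is true, so \neg \Box (\Diamond (q \land s) \to s) is false.
  At w: \Box (\Diamond (q \land s) \to s) requires \Diamond (q \land s) \to s at every successor {u}.
      At u: \Diamond (q \land s) is false, s is false, so \Diamond (q \land s) \to s is true.
  So \Box (\Diamond (q \land s) \to s) is true at w.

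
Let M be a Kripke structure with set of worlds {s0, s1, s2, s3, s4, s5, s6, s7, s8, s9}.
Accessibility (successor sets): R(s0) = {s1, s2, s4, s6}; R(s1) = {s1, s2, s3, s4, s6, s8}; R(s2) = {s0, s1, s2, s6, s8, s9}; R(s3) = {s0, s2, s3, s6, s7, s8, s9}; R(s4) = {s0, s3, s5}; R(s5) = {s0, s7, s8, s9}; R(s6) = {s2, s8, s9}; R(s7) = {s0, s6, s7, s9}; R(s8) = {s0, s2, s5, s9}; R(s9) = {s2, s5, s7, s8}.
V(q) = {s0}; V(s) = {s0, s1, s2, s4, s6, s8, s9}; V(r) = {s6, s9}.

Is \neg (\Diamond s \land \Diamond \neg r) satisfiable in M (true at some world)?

No

Let φ = \neg (\Diamond s \land \Diamond \neg r). Evaluate φ at each world:
  s0 (successors {s1, s2, s4, s6}): φ is false.
  s1 (successors {s1, s2, s3, s4, s6, s8}): φ is false.
  s2 (successors {s0, s1, s2, s6, s8, s9}): φ is false.
  s3 (successors {s0, s2, s3, s6, s7, s8, s9}): φ is false.
  s4 (successors {s0, s3, s5}): φ is false.
  s5 (successors {s0, s7, s8, s9}): φ is false.
  s6 (successors {s2, s8, s9}): φ is false.
  s7 (successors {s0, s6, s7, s9}): φ is false.
  s8 (successors {s0, s2, s5, s9}): φ is false.
  s9 (successors {s2, s5, s7, s8}): φ is false.
For instance, at s9:
  At s9: \Diamond s \land \Diamond \neg r is true, so \neg (\Diamond s \land \Diamond \neg r) is false.
    At s9: \Diamond s is true, \Diamond \neg r is true, so \Diamond s \land \Diamond \neg r is true.
      At s9: \Diamond s requires s at some successor in {s2, s5, s7, s8}.
        s holds at s2, so \Diamond s is true at s9.
      At s9: \Diamond \neg r requires \neg r at some successor in {s2, s5, s7, s8}.
        \neg r holds at s2, so \Diamond \neg r is true at s9.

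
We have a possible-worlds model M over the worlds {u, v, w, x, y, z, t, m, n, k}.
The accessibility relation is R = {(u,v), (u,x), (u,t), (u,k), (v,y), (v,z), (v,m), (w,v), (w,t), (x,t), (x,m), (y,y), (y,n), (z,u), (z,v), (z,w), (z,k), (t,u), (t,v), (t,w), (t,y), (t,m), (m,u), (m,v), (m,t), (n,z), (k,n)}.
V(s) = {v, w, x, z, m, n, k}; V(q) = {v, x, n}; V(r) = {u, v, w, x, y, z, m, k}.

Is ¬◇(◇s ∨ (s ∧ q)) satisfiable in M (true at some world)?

No

Let φ = ¬◇(◇s ∨ (s ∧ q)). Evaluate φ at each world:
  u (successors {v, x, t, k}): φ is false.
  v (successors {y, z, m}): φ is false.
  w (successors {v, t}): φ is false.
  x (successors {t, m}): φ is false.
  y (successors {y, n}): φ is false.
  z (successors {u, v, w, k}): φ is false.
  t (successors {u, v, w, y, m}): φ is false.
  m (successors {u, v, t}): φ is false.
  n (successors {z}): φ is false.
  k (successors {n}): φ is false.
For instance, at n:
  At n: ◇(◇s ∨ (s ∧ q)) is true, so ¬◇(◇s ∨ (s ∧ q)) is false.
    At n: ◇(◇s ∨ (s ∧ q)) requires ◇s ∨ (s ∧ q) at some successor in {z}.
      ◇s ∨ (s ∧ q) holds at z, so ◇(◇s ∨ (s ∧ q)) is true at n.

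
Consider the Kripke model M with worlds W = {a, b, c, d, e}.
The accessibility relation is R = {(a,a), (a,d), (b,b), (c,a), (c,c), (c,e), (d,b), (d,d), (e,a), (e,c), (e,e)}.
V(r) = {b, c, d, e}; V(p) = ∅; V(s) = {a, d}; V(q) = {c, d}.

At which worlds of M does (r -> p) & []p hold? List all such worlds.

Recall that []ψ holds at a world iff ψ holds at every accessible world, and <>ψ holds iff ψ holds at some accessible world.
Let φ = (r -> p) & []p. Evaluate φ at each world:
  a (successors {a, d}): φ is false.
  b (successors {b}): φ is false.
  c (successors {a, c, e}): φ is false.
  d (successors {b, d}): φ is false.
  e (successors {a, c, e}): φ is false.
For instance, at c:
  At c: r -> p is false, []p is false, so (r -> p) & []p is false.
    At c: []p requires p at every successor {a, c, e}.
      p fails at a, so []p is false at c.
Satisfying worlds: none.

none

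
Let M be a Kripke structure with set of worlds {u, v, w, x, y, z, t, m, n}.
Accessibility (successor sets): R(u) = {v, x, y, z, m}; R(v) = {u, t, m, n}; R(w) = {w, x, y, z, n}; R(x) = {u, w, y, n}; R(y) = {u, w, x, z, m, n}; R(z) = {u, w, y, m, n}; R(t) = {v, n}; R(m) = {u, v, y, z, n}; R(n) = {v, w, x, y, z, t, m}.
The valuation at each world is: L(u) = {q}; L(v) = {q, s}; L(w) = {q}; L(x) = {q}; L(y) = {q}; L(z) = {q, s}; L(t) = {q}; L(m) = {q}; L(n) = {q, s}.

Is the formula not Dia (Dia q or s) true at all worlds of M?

No

Recall that Dia ψ holds at a world iff ψ holds at some accessible world.
Let φ = not Dia (Dia q or s). Evaluate φ at each world:
  u (successors {v, x, y, z, m}): φ is false.
  v (successors {u, t, m, n}): φ is false.
  w (successors {w, x, y, z, n}): φ is false.
  x (successors {u, w, y, n}): φ is false.
  y (successors {u, w, x, z, m, n}): φ is false.
  z (successors {u, w, y, m, n}): φ is false.
  t (successors {v, n}): φ is false.
  m (successors {u, v, y, z, n}): φ is false.
  n (successors {v, w, x, y, z, t, m}): φ is false.
Detail at u (counterexample):
  At u: Dia (Dia q or s) is true, so not Dia (Dia q or s) is false.
    At u: Dia (Dia q or s) requires Dia q or s at some successor in {v, x, y, z, m}.
      Dia q or s holds at v, so Dia (Dia q or s) is true at u.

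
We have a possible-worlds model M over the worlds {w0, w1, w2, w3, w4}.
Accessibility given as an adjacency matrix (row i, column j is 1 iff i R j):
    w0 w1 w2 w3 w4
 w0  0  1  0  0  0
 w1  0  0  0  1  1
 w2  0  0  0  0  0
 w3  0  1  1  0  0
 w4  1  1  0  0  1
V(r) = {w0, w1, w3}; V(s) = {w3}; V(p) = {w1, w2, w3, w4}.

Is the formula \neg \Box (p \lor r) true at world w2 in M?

No

At w2: \Box (p \lor r) is true, so \neg \Box (p \lor r) is false.
  At w2: no accessible worlds, so \Box (p \lor r) holds vacuously.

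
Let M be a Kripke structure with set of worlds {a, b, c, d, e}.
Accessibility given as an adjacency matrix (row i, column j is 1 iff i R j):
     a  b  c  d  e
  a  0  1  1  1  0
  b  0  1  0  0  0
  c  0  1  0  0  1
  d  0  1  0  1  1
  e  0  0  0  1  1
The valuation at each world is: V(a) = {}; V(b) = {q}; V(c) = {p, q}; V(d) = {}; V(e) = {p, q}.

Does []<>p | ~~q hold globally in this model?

No

Let φ = []<>p | ~~q. Evaluate φ at each world:
  a (successors {b, c, d}): φ is false.
  b (successors {b}): φ is true.
  c (successors {b, e}): φ is true.
  d (successors {b, d, e}): φ is false.
  e (successors {d, e}): φ is true.
Detail at a (counterexample):
  At a: []<>p is false, ~~q is false, so []<>p | ~~q is false.
    At a: []<>p requires <>p at every successor {b, c, d}.
      <>p fails at b, so []<>p is false at a.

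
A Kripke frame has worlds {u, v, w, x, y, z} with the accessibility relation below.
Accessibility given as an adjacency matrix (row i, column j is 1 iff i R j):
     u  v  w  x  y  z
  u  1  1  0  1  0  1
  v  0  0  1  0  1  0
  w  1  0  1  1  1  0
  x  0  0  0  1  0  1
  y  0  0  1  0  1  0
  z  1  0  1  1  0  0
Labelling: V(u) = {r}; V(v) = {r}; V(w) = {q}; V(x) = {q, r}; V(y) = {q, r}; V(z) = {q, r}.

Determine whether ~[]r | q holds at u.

At u: ~[]r is false, q is false, so ~[]r | q is false.
  At u: []r is true, so ~[]r is false.
    At u: []r requires r at every successor {u, v, x, z}.
      At u: r is true.
      At v: r is true.
      At x: r is true.
      At z: r is true.
    So []r is true at u.

No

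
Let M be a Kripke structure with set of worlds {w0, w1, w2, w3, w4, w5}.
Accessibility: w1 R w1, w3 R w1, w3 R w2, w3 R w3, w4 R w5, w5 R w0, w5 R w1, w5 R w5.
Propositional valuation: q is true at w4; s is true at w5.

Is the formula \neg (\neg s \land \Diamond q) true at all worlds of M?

Recall that \Diamond ψ holds at a world iff ψ holds at some accessible world.
Let φ = \neg (\neg s \land \Diamond q). Evaluate φ at each world:
  w0 (successors ∅): φ is true.
  w1 (successors {w1}): φ is true.
  w2 (successors ∅): φ is true.
  w3 (successors {w1, w2, w3}): φ is true.
  w4 (successors {w5}): φ is true.
  w5 (successors {w0, w1, w5}): φ is true.
For instance, at w3:
  At w3: \neg s \land \Diamond q is false, so \neg (\neg s \land \Diamond q) is true.
    At w3: \neg s is true, \Diamond q is false, so \neg s \land \Diamond q is false.
      At w3: \Diamond q requires q at some successor in {w1, w2, w3}.
        At w1: q is false.
        At w2: q is false.
        At w3: q is false.
      So \Diamond q is false at w3.

Yes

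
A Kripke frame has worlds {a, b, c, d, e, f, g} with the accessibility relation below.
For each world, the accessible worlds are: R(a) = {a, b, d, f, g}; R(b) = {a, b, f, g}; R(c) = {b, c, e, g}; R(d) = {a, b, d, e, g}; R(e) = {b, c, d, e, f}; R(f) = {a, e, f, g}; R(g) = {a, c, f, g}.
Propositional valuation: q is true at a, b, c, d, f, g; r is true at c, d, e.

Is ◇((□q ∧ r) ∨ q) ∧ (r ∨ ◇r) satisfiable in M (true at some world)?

Let φ = ◇((□q ∧ r) ∨ q) ∧ (r ∨ ◇r). Evaluate φ at each world:
  a (successors {a, b, d, f, g}): φ is true.
  b (successors {a, b, f, g}): φ is false.
  c (successors {b, c, e, g}): φ is true.
  d (successors {a, b, d, e, g}): φ is true.
  e (successors {b, c, d, e, f}): φ is true.
  f (successors {a, e, f, g}): φ is true.
  g (successors {a, c, f, g}): φ is true.
Detail at a (witness):
  At a: ◇((□q ∧ r) ∨ q) is true, r ∨ ◇r is true, so ◇((□q ∧ r) ∨ q) ∧ (r ∨ ◇r) is true.
    At a: ◇((□q ∧ r) ∨ q) requires (□q ∧ r) ∨ q at some successor in {a, b, d, f, g}.
      (□q ∧ r) ∨ q holds at a, so ◇((□q ∧ r) ∨ q) is true at a.
    At a: r is false, ◇r is true, so r ∨ ◇r is true.
      At a: ◇r requires r at some successor in {a, b, d, f, g}.
        r holds at d, so ◇r is true at a.

Yes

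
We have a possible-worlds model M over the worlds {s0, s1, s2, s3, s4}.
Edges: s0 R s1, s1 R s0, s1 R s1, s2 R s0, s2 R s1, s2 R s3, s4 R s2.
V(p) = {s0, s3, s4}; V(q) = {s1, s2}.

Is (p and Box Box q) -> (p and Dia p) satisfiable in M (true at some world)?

Let φ = (p and Box Box q) -> (p and Dia p). Evaluate φ at each world:
  s0 (successors {s1}): φ is true.
  s1 (successors {s0, s1}): φ is true.
  s2 (successors {s0, s1, s3}): φ is true.
  s3 (successors ∅): φ is false.
  s4 (successors {s2}): φ is true.
Detail at s0 (witness):
  At s0: p and Box Box q is false, p and Dia p is false, so (p and Box Box q) -> (p and Dia p) is true.
    At s0: p is true, Box Box q is false, so p and Box Box q is false.
      At s0: Box Box q requires Box q at every successor {s1}.
        Box q fails at s1, so Box Box q is false at s0.
    At s0: p is true, Dia p is false, so p and Dia p is false.
      At s0: Dia p requires p at some successor in {s1}.
        At s1: p is false.
      So Dia p is false at s0.

Yes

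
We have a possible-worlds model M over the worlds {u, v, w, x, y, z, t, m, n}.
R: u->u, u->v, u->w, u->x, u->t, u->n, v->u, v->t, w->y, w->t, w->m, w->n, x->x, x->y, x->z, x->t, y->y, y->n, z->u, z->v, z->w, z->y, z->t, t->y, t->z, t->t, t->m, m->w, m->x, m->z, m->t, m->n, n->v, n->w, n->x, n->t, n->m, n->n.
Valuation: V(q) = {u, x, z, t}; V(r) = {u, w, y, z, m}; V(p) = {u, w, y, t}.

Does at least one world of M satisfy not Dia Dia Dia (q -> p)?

Recall that Dia ψ holds at a world iff ψ holds at some accessible world.
Let φ = not Dia Dia Dia (q -> p). Evaluate φ at each world:
  u (successors {u, v, w, x, t, n}): φ is false.
  v (successors {u, t}): φ is false.
  w (successors {y, t, m, n}): φ is false.
  x (successors {x, y, z, t}): φ is false.
  y (successors {y, n}): φ is false.
  z (successors {u, v, w, y, t}): φ is false.
  t (successors {y, z, t, m}): φ is false.
  m (successors {w, x, z, t, n}): φ is false.
  n (successors {v, w, x, t, m, n}): φ is false.
For instance, at n:
  At n: Dia Dia Dia (q -> p) is true, so not Dia Dia Dia (q -> p) is false.
    At n: Dia Dia Dia (q -> p) requires Dia Dia (q -> p) at some successor in {v, w, x, t, m, n}.
      Dia Dia (q -> p) holds at v, so Dia Dia Dia (q -> p) is true at n.

No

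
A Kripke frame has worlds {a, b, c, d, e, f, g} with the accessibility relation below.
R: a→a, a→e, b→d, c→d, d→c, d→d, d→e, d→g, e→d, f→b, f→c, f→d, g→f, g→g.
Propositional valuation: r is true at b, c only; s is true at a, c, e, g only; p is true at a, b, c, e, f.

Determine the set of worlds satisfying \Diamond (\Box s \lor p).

Let φ = \Diamond (\Box s \lor p). Evaluate φ at each world:
  a (successors {a, e}): φ is true.
  b (successors {d}): φ is false.
  c (successors {d}): φ is false.
  d (successors {c, d, e, g}): φ is true.
  e (successors {d}): φ is false.
  f (successors {b, c, d}): φ is true.
  g (successors {f, g}): φ is true.
For instance, at e:
  At e: \Diamond (\Box s \lor p) requires \Box s \lor p at some successor in {d}.
    At d: \Box s \lor p is false.
  So \Diamond (\Box s \lor p) is false at e.
Satisfying worlds: {a, d, f, g}

a, d, f, g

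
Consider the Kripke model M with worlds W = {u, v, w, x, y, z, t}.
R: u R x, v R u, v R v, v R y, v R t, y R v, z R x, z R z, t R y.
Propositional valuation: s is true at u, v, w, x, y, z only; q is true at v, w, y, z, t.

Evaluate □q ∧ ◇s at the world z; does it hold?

No

At z: □q is false, ◇s is true, so □q ∧ ◇s is false.
  At z: □q requires q at every successor {x, z}.
    q fails at x, so □q is false at z.
  At z: ◇s requires s at some successor in {x, z}.
    s holds at x, so ◇s is true at z.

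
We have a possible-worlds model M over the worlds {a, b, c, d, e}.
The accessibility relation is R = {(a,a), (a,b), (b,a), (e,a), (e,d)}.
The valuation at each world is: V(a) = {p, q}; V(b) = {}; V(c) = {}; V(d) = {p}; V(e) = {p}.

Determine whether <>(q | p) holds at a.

At a: <>(q | p) requires q | p at some successor in {a, b}.
  q | p holds at a, so <>(q | p) is true at a.

Yes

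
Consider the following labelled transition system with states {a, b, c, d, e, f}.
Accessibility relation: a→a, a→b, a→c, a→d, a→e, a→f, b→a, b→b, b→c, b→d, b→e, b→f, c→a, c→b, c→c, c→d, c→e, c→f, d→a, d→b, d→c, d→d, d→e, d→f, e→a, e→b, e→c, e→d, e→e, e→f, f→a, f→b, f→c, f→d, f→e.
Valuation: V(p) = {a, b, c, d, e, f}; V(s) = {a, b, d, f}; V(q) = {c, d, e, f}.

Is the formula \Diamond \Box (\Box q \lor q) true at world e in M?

No

Recall that \Box ψ holds at a world iff ψ holds at every accessible world, and \Diamond ψ holds iff ψ holds at some accessible world.
At e: \Diamond \Box (\Box q \lor q) requires \Box (\Box q \lor q) at some successor in {a, b, c, d, e, f}.
  At a: \Box (\Box q \lor q) is false.
  At b: \Box (\Box q \lor q) is false.
  At c: \Box (\Box q \lor q) is false.
  At d: \Box (\Box q \lor q) is false.
  At e: \Box (\Box q \lor q) is false.
  At f: \Box (\Box q \lor q) is false.
So \Diamond \Box (\Box q \lor q) is false at e.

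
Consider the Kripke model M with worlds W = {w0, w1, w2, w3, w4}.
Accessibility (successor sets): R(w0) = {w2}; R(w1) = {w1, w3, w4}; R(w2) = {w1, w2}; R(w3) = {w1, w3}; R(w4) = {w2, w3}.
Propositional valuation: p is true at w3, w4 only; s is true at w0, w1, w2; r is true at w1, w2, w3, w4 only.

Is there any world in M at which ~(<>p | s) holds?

No

Let φ = ~(<>p | s). Evaluate φ at each world:
  w0 (successors {w2}): φ is false.
  w1 (successors {w1, w3, w4}): φ is false.
  w2 (successors {w1, w2}): φ is false.
  w3 (successors {w1, w3}): φ is false.
  w4 (successors {w2, w3}): φ is false.
For instance, at w2:
  At w2: <>p | s is true, so ~(<>p | s) is false.
    At w2: <>p is false, s is true, so <>p | s is true.
      At w2: <>p requires p at some successor in {w1, w2}.
        At w1: p is false.
        At w2: p is false.
      So <>p is false at w2.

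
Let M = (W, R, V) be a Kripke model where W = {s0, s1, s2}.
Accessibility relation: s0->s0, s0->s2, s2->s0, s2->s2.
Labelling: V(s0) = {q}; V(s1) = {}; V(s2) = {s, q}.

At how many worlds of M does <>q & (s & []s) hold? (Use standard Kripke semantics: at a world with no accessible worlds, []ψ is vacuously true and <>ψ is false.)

0

Recall that []ψ holds at a world iff ψ holds at every accessible world, and <>ψ holds iff ψ holds at some accessible world.
Let φ = <>q & (s & []s). Evaluate φ at each world:
  s0 (successors {s0, s2}): φ is false.
  s1 (successors ∅): φ is false.
  s2 (successors {s0, s2}): φ is false.
For instance, at s0:
  At s0: <>q is true, s & []s is false, so <>q & (s & []s) is false.
    At s0: <>q requires q at some successor in {s0, s2}.
      q holds at s0, so <>q is true at s0.
    At s0: s is false, []s is false, so s & []s is false.
      At s0: []s requires s at every successor {s0, s2}.
        s fails at s0, so []s is false at s0.
Satisfying worlds: none.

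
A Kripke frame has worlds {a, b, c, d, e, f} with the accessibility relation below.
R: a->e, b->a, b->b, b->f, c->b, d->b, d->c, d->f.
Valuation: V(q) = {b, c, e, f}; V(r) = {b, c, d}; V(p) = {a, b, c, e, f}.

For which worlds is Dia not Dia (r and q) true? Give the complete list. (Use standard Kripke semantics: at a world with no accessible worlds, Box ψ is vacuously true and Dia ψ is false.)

Let φ = Dia not Dia (r and q). Evaluate φ at each world:
  a (successors {e}): φ is true.
  b (successors {a, b, f}): φ is true.
  c (successors {b}): φ is false.
  d (successors {b, c, f}): φ is true.
  e (successors ∅): φ is false.
  f (successors ∅): φ is false.
For instance, at c:
  At c: Dia not Dia (r and q) requires not Dia (r and q) at some successor in {b}.
    At b: not Dia (r and q) is false.
  So Dia not Dia (r and q) is false at c.
Satisfying worlds: {a, b, d}

a, b, d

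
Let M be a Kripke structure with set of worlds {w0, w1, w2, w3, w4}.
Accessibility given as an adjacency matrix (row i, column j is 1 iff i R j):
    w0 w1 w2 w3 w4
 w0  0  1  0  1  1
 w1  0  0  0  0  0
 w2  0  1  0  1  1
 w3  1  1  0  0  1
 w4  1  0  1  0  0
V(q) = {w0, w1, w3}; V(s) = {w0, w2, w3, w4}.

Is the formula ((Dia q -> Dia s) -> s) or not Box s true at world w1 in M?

At w1: (Dia q -> Dia s) -> s is false, not Box s is false, so ((Dia q -> Dia s) -> s) or not Box s is false.
  At w1: Dia q -> Dia s is true, s is false, so (Dia q -> Dia s) -> s is false.
    At w1: Dia q is false, Dia s is false, so Dia q -> Dia s is true.
      At w1: no accessible worlds, so Dia q is false.
      At w1: no accessible worlds, so Dia s is false.
  At w1: Box s is true, so not Box s is false.
    At w1: no accessible worlds, so Box s holds vacuously.

No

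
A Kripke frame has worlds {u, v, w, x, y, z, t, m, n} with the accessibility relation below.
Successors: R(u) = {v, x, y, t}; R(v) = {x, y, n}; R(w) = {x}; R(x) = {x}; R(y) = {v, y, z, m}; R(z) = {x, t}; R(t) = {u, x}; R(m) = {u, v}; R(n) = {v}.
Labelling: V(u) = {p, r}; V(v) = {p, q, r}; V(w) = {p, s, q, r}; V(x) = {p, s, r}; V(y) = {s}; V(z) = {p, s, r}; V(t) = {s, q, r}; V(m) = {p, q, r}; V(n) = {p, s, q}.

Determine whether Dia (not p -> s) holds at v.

Yes

At v: Dia (not p -> s) requires not p -> s at some successor in {x, y, n}.
  not p -> s holds at x, so Dia (not p -> s) is true at v.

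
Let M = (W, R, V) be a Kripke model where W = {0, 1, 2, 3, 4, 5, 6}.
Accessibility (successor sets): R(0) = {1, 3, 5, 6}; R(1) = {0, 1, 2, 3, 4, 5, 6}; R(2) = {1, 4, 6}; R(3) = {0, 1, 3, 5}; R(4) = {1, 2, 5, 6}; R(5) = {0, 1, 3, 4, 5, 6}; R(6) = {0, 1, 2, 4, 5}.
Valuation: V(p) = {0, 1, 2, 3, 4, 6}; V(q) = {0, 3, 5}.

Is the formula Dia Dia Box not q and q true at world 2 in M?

No

At 2: Dia Dia Box not q is true, q is false, so Dia Dia Box not q and q is false.
  At 2: Dia Dia Box not q requires Dia Box not q at some successor in {1, 4, 6}.
    Dia Box not q holds at 1, so Dia Dia Box not q is true at 2.
      At 1: Dia Box not q requires Box not q at some successor in {0, 1, 2, 3, 4, 5, 6}.
        Box not q holds at 2, so Dia Box not q is true at 1.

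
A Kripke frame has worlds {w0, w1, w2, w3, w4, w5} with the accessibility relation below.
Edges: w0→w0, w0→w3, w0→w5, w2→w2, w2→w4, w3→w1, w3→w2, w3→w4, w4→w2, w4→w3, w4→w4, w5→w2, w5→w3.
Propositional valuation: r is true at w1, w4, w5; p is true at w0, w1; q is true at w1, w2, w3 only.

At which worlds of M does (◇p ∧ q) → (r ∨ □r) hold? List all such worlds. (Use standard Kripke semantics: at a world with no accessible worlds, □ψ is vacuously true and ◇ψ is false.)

w0, w1, w2, w4, w5

Let φ = (◇p ∧ q) → (r ∨ □r). Evaluate φ at each world:
  w0 (successors {w0, w3, w5}): φ is true.
  w1 (successors ∅): φ is true.
  w2 (successors {w2, w4}): φ is true.
  w3 (successors {w1, w2, w4}): φ is false.
  w4 (successors {w2, w3, w4}): φ is true.
  w5 (successors {w2, w3}): φ is true.
For instance, at w5:
  At w5: ◇p ∧ q is false, r ∨ □r is true, so (◇p ∧ q) → (r ∨ □r) is true.
    At w5: ◇p is false, q is false, so ◇p ∧ q is false.
      At w5: ◇p requires p at some successor in {w2, w3}.
        At w2: p is false.
        At w3: p is false.
      So ◇p is false at w5.
    At w5: r is true, □r is false, so r ∨ □r is true.
      At w5: □r requires r at every successor {w2, w3}.
        r fails at w2, so □r is false at w5.
Satisfying worlds: {w0, w1, w2, w4, w5}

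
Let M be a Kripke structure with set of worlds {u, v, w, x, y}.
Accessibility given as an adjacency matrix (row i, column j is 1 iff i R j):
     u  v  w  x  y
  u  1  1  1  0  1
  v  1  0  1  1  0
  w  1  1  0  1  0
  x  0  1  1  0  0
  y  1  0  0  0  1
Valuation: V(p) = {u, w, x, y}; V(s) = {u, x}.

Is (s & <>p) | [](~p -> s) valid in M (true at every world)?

Let φ = (s & <>p) | [](~p -> s). Evaluate φ at each world:
  u (successors {u, v, w, y}): φ is true.
  v (successors {u, w, x}): φ is true.
  w (successors {u, v, x}): φ is false.
  x (successors {v, w}): φ is true.
  y (successors {u, y}): φ is true.
Detail at w (counterexample):
  At w: s & <>p is false, [](~p -> s) is false, so (s & <>p) | [](~p -> s) is false.
    At w: s is false, <>p is true, so s & <>p is false.
      At w: <>p requires p at some successor in {u, v, x}.
        p holds at u, so <>p is true at w.
    At w: [](~p -> s) requires ~p -> s at every successor {u, v, x}.
      ~p -> s fails at v, so [](~p -> s) is false at w.

No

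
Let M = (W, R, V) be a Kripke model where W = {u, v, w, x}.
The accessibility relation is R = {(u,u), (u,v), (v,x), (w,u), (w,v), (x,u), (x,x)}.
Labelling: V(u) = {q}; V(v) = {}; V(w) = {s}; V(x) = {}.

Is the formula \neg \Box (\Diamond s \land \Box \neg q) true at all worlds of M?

Let φ = \neg \Box (\Diamond s \land \Box \neg q). Evaluate φ at each world:
  u (successors {u, v}): φ is true.
  v (successors {x}): φ is true.
  w (successors {u, v}): φ is true.
  x (successors {u, x}): φ is true.
For instance, at v:
  At v: \Box (\Diamond s \land \Box \neg q) is false, so \neg \Box (\Diamond s \land \Box \neg q) is true.
    At v: \Box (\Diamond s \land \Box \neg q) requires \Diamond s \land \Box \neg q at every successor {x}.
      \Diamond s \land \Box \neg q fails at x, so \Box (\Diamond s \land \Box \neg q) is false at v.

Yes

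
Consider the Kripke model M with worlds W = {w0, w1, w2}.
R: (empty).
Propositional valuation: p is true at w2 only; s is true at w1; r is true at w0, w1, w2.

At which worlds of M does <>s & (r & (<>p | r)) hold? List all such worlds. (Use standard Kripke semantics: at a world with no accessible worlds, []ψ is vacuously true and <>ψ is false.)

none

Let φ = <>s & (r & (<>p | r)). Evaluate φ at each world:
  w0 (successors ∅): φ is false.
  w1 (successors ∅): φ is false.
  w2 (successors ∅): φ is false.
For instance, at w0:
  At w0: <>s is false, r & (<>p | r) is true, so <>s & (r & (<>p | r)) is false.
    At w0: no accessible worlds, so <>s is false.
    At w0: r is true, <>p | r is true, so r & (<>p | r) is true.
      At w0: <>p is false, r is true, so <>p | r is true.
Satisfying worlds: none.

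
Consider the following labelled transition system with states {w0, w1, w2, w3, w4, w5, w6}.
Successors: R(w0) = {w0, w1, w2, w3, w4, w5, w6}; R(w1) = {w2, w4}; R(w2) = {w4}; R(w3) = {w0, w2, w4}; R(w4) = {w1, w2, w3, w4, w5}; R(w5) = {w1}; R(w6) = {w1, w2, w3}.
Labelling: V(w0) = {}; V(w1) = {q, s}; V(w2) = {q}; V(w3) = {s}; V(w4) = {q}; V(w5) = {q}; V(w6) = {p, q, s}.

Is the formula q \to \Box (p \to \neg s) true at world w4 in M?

Yes

At w4: q is true, \Box (p \to \neg s) is true, so q \to \Box (p \to \neg s) is true.
  At w4: \Box (p \to \neg s) requires p \to \neg s at every successor {w1, w2, w3, w4, w5}.
    At w1: p \to \neg s is true.
    At w2: p \to \neg s is true.
    At w3: p \to \neg s is true.
    At w4: p \to \neg s is true.
    At w5: p \to \neg s is true.
  So \Box (p \to \neg s) is true at w4.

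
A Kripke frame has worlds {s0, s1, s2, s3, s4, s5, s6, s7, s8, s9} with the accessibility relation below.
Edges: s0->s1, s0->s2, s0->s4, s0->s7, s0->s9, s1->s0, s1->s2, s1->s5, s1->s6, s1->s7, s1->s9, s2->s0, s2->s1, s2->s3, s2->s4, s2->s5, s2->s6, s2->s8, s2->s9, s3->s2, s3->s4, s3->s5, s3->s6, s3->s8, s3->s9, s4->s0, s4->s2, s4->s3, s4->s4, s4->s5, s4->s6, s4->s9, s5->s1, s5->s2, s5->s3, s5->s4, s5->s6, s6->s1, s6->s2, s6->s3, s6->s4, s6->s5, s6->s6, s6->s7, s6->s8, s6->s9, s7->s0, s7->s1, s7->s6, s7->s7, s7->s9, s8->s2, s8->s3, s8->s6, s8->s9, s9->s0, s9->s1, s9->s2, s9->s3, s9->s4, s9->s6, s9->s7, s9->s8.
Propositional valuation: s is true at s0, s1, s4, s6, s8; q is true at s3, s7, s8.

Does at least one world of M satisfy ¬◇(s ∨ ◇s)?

Let φ = ¬◇(s ∨ ◇s). Evaluate φ at each world:
  s0 (successors {s1, s2, s4, s7, s9}): φ is false.
  s1 (successors {s0, s2, s5, s6, s7, s9}): φ is false.
  s2 (successors {s0, s1, s3, s4, s5, s6, s8, s9}): φ is false.
  s3 (successors {s2, s4, s5, s6, s8, s9}): φ is false.
  s4 (successors {s0, s2, s3, s4, s5, s6, s9}): φ is false.
  s5 (successors {s1, s2, s3, s4, s6}): φ is false.
  s6 (successors {s1, s2, s3, s4, s5, s6, s7, s8, s9}): φ is false.
  s7 (successors {s0, s1, s6, s7, s9}): φ is false.
  s8 (successors {s2, s3, s6, s9}): φ is false.
  s9 (successors {s0, s1, s2, s3, s4, s6, s7, s8}): φ is false.
For instance, at s4:
  At s4: ◇(s ∨ ◇s) is true, so ¬◇(s ∨ ◇s) is false.
    At s4: ◇(s ∨ ◇s) requires s ∨ ◇s at some successor in {s0, s2, s3, s4, s5, s6, s9}.
      s ∨ ◇s holds at s0, so ◇(s ∨ ◇s) is true at s4.

No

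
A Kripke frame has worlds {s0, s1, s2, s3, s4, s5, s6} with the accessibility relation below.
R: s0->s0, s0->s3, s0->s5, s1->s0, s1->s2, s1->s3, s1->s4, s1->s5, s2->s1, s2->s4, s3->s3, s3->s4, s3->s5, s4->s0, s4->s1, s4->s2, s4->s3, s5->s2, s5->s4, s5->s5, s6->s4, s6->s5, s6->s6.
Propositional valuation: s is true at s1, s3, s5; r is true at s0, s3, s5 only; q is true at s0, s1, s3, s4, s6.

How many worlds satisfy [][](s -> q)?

0

Recall that []ψ holds at a world iff ψ holds at every accessible world, and <>ψ holds iff ψ holds at some accessible world.
Let φ = [][](s -> q). Evaluate φ at each world:
  s0 (successors {s0, s3, s5}): φ is false.
  s1 (successors {s0, s2, s3, s4, s5}): φ is false.
  s2 (successors {s1, s4}): φ is false.
  s3 (successors {s3, s4, s5}): φ is false.
  s4 (successors {s0, s1, s2, s3}): φ is false.
  s5 (successors {s2, s4, s5}): φ is false.
  s6 (successors {s4, s5, s6}): φ is false.
For instance, at s3:
  At s3: [][](s -> q) requires [](s -> q) at every successor {s3, s4, s5}.
    [](s -> q) fails at s3, so [][](s -> q) is false at s3.
      At s3: [](s -> q) requires s -> q at every successor {s3, s4, s5}.
        s -> q fails at s5, so [](s -> q) is false at s3.
Satisfying worlds: none.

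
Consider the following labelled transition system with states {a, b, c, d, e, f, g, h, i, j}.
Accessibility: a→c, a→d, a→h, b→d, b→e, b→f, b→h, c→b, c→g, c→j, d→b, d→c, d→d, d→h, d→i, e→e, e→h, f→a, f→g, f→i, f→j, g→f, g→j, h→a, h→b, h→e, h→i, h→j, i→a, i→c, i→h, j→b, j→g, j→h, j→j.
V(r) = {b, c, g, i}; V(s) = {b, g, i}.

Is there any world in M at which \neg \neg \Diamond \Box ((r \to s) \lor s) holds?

Let φ = \neg \neg \Diamond \Box ((r \to s) \lor s). Evaluate φ at each world:
  a (successors {c, d, h}): φ is true.
  b (successors {d, e, f, h}): φ is true.
  c (successors {b, g, j}): φ is true.
  d (successors {b, c, d, h, i}): φ is true.
  e (successors {e, h}): φ is true.
  f (successors {a, g, i, j}): φ is true.
  g (successors {f, j}): φ is true.
  h (successors {a, b, e, i, j}): φ is true.
  i (successors {a, c, h}): φ is true.
  j (successors {b, g, h, j}): φ is true.
Detail at a (witness):
  At a: \neg \Diamond \Box ((r \to s) \lor s) is false, so \neg \neg \Diamond \Box ((r \to s) \lor s) is true.
    At a: \Diamond \Box ((r \to s) \lor s) is true, so \neg \Diamond \Box ((r \to s) \lor s) is false.
      At a: \Diamond \Box ((r \to s) \lor s) requires \Box ((r \to s) \lor s) at some successor in {c, d, h}.
        \Box ((r \to s) \lor s) holds at c, so \Diamond \Box ((r \to s) \lor s) is true at a.

Yes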